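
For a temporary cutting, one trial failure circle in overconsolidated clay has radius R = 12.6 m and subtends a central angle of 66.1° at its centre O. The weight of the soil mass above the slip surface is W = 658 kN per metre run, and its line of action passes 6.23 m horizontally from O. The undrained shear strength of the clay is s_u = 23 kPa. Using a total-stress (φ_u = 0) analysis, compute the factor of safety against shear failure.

FS = 1.03

Taking moments about the centre O, the resisting moment is provided by the undrained shear strength acting along the arc:
Arc length L_a = R·θ = 12.6·(66.1°·π/180) = 12.6·1.1537 = 14.54 m
M_R = s_u·L_a·R = 23·14.54·12.6 = 4212.6 kN·m/m
M_D = W·d = 658·6.23 = 4099.3 kN·m/m
FS = M_R / M_D = 4212.6 / 4099.3 = 1.028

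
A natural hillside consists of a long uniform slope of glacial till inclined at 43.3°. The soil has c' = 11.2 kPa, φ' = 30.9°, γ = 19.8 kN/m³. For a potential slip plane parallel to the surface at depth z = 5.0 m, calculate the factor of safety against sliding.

For an infinite slope with a slip plane parallel to the surface (no pore pressure): FS = [c' + γz cos²β tanφ'] / [γz sinβ cosβ].
γz = 19.8·5.0 = 99.00 kN/m²
Numerator = 11.2 + 99.00·cos²43.3°·tan30.9° = 11.2 + 99.00·0.5297·0.5985 = 42.582 kPa
Denominator = 99.00·sin43.3°·cos43.3° = 99.00·0.6858·0.7278 = 49.413 kPa
FS = 42.582 / 49.413 = 0.862

FS = 0.86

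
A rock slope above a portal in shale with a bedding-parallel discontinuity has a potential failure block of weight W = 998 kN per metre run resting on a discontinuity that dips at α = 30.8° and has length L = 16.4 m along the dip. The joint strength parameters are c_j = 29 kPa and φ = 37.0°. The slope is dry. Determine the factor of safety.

Resolving the block weight along and normal to the plane and applying the Mohr–Coulomb strength on the joint:
N' = W cosα = 998·cos30.8° = 857.2 kN/m
Driving force T = W sinα = 998·sin30.8° = 511.0 kN/m
Resisting force R = c_j·L + N'·tanφ = 29·16.4 + 857.2·tan37.0° = 475.6 + 646.0 = 1121.6 kN/m
FS = R / T = 1121.6 / 511.0 = 2.195

FS = 2.19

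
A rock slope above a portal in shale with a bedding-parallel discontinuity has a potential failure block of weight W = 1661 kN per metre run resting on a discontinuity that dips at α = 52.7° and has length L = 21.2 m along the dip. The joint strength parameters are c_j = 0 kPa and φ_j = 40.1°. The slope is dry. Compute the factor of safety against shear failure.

FS = 0.64

Resolving the block weight along and normal to the plane and applying the Mohr–Coulomb strength on the joint:
N' = W cosα = 1661·cos52.7° = 1006.5 kN/m
Driving force T = W sinα = 1661·sin52.7° = 1321.3 kN/m
Resisting force R = c_j·L + N'·tanφ_j = 0·21.2 + 1006.5·tan40.1° = 0.0 + 847.6 = 847.6 kN/m
FS = R / T = 847.6 / 1321.3 = 0.641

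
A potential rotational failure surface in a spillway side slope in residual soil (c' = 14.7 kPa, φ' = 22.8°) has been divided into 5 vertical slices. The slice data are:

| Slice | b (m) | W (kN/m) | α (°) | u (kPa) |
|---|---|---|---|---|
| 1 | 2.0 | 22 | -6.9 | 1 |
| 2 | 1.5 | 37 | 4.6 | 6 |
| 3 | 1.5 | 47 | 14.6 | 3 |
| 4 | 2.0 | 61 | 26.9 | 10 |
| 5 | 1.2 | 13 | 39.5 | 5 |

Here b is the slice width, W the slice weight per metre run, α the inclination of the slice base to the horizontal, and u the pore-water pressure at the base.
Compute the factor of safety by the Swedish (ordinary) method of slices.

Ordinary method of slices: FS = Σ[c'·Δl_i + (W_i cosα_i − u_i·Δl_i)·tanφ'] / Σ W_i sinα_i, with Δl_i = b_i / cosα_i.
Slice 1: Δl = 2.0/cos(-6.9°) = 2.015 m; N'_1 = 22·cos(-6.9°) − 1·2.015 = 19.8; c'Δl = 29.61; W sinα = -2.6
Slice 2: Δl = 1.5/cos4.6° = 1.505 m; N'_2 = 37·cos4.6° − 6·1.505 = 27.9; c'Δl = 22.12; W sinα = 3.0
Slice 3: Δl = 1.5/cos14.6° = 1.550 m; N'_3 = 47·cos14.6° − 3·1.550 = 40.8; c'Δl = 22.79; W sinα = 11.8
Slice 4: Δl = 2.0/cos26.9° = 2.243 m; N'_4 = 61·cos26.9° − 10·2.243 = 32.0; c'Δl = 32.97; W sinα = 27.6
Slice 5: Δl = 1.2/cos39.5° = 1.555 m; N'_5 = 13·cos39.5° − 5·1.555 = 2.3; c'Δl = 22.86; W sinα = 8.3
Σc'Δl = 130.3 kN/m; ΣN' = 122.7 kN/m; ΣW sinα = 48.0 kN/m
Resisting = 130.3 + 122.7·tan22.8° = 130.3 + 51.6 = 181.9 kN/m
FS = 181.9 / 48.0 = 3.787

FS = 3.79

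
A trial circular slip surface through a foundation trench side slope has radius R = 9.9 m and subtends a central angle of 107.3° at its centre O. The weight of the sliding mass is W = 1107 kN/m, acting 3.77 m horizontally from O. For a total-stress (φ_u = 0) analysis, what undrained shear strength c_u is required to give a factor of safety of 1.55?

c_u = 35.2 kPa

FS = c_u·L_a·R / (W·d), so c_u = FS·W·d / (L_a·R).
Arc length L_a = R·θ = 9.9·(107.3°·π/180) = 9.9·1.8727 = 18.54 m
c_u = 1.55·1107·3.77 / (18.54·9.9) = 6468.8 / 183.55 = 35.24 kPa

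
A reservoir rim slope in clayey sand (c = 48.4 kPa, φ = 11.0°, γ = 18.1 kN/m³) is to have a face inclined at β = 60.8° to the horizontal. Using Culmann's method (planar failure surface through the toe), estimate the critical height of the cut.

H_c = 25.85 m

Culmann's analysis gives the critical failure plane at α_cr = (β + φ)/2 = (60.8 + 11.0)/2 = 35.9°, and the critical height
H_c = (4c/γ) · sinβ cosφ / [1 − cos(β − φ)]
    = (4·48.4/18.1) · sin60.8°·cos11.0° / [1 − cos(49.8°)]
    = 10.696 · 0.8729·0.9816 / [1 − 0.6455]
    = 10.696 · 0.8569 / 0.3545
    = 25.85 m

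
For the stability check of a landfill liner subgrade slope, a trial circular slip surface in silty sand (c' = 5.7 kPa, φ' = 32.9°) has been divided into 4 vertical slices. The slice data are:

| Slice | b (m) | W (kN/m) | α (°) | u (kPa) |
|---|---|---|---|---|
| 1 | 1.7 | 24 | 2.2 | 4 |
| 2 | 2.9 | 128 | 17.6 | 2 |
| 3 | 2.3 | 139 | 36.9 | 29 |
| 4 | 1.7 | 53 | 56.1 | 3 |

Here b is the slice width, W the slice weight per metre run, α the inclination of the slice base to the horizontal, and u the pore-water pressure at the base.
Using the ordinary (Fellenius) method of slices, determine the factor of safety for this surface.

FS = 1.07

Ordinary method of slices: FS = Σ[c'·Δl_i + (W_i cosα_i − u_i·Δl_i)·tanφ'] / Σ W_i sinα_i, with Δl_i = b_i / cosα_i.
Slice 1: Δl = 1.7/cos2.2° = 1.701 m; N'_1 = 24·cos2.2° − 4·1.701 = 17.2; c'Δl = 9.70; W sinα = 0.9
Slice 2: Δl = 2.9/cos17.6° = 3.042 m; N'_2 = 128·cos17.6° − 2·3.042 = 115.9; c'Δl = 17.34; W sinα = 38.7
Slice 3: Δl = 2.3/cos36.9° = 2.876 m; N'_3 = 139·cos36.9° − 29·2.876 = 27.7; c'Δl = 16.39; W sinα = 83.5
Slice 4: Δl = 1.7/cos56.1° = 3.048 m; N'_4 = 53·cos56.1° − 3·3.048 = 20.4; c'Δl = 17.37; W sinα = 44.0
Σc'Δl = 60.8 kN/m; ΣN' = 181.3 kN/m; ΣW sinα = 167.1 kN/m
Resisting = 60.8 + 181.3·tan32.9° = 60.8 + 117.3 = 178.1 kN/m
FS = 178.1 / 167.1 = 1.066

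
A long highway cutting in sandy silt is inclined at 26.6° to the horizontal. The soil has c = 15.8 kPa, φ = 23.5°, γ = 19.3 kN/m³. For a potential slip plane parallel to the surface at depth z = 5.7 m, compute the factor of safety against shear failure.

For an infinite slope with a slip plane parallel to the surface (no pore pressure): FS = [c + γz cos²β tanφ] / [γz sinβ cosβ].
γz = 19.3·5.7 = 110.01 kN/m²
Numerator = 15.8 + 110.01·cos²26.6°·tan23.5° = 15.8 + 110.01·0.7995·0.4348 = 54.044 kPa
Denominator = 110.01·sin26.6°·cos26.6° = 110.01·0.4478·0.8942 = 44.044 kPa
FS = 54.044 / 44.044 = 1.227

FS = 1.23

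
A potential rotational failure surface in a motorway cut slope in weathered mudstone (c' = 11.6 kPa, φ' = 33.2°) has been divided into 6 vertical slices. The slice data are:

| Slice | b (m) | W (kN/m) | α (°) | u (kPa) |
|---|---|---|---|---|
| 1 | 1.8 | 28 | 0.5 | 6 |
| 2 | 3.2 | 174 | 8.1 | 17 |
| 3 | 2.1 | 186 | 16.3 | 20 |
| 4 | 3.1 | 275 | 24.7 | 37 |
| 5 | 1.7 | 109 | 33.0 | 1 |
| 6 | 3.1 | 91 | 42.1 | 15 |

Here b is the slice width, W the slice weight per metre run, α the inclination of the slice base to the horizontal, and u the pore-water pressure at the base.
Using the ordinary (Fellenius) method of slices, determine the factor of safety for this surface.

Ordinary method of slices: FS = Σ[c'·Δl_i + (W_i cosα_i − u_i·Δl_i)·tanφ'] / Σ W_i sinα_i, with Δl_i = b_i / cosα_i.
Slice 1: Δl = 1.8/cos0.5° = 1.800 m; N'_1 = 28·cos0.5° − 6·1.800 = 17.2; c'Δl = 20.88; W sinα = 0.2
Slice 2: Δl = 3.2/cos8.1° = 3.232 m; N'_2 = 174·cos8.1° − 17·3.232 = 117.3; c'Δl = 37.49; W sinα = 24.5
Slice 3: Δl = 2.1/cos16.3° = 2.188 m; N'_3 = 186·cos16.3° − 20·2.188 = 134.8; c'Δl = 25.38; W sinα = 52.2
Slice 4: Δl = 3.1/cos24.7° = 3.412 m; N'_4 = 275·cos24.7° − 37·3.412 = 123.6; c'Δl = 39.58; W sinα = 114.9
Slice 5: Δl = 1.7/cos33.0° = 2.027 m; N'_5 = 109·cos33.0° − 1·2.027 = 89.4; c'Δl = 23.51; W sinα = 59.4
Slice 6: Δl = 3.1/cos42.1° = 4.178 m; N'_6 = 91·cos42.1° − 15·4.178 = 4.8; c'Δl = 48.47; W sinα = 61.0
Σc'Δl = 195.3 kN/m; ΣN' = 487.1 kN/m; ΣW sinα = 312.3 kN/m
Resisting = 195.3 + 487.1·tan33.2° = 195.3 + 318.8 = 514.1 kN/m
FS = 514.1 / 312.3 = 1.646

FS = 1.65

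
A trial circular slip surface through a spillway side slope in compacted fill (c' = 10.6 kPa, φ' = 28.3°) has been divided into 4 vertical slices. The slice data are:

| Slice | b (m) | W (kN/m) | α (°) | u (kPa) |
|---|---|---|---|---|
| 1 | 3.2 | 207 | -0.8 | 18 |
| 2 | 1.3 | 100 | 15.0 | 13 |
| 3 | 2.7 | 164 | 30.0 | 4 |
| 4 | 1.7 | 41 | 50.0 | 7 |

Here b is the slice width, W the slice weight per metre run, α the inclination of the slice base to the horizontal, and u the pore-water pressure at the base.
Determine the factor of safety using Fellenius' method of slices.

FS = 2.25

Ordinary method of slices: FS = Σ[c'·Δl_i + (W_i cosα_i − u_i·Δl_i)·tanφ'] / Σ W_i sinα_i, with Δl_i = b_i / cosα_i.
Slice 1: Δl = 3.2/cos(-0.8°) = 3.200 m; N'_1 = 207·cos(-0.8°) − 18·3.200 = 149.4; c'Δl = 33.92; W sinα = -2.9
Slice 2: Δl = 1.3/cos15.0° = 1.346 m; N'_2 = 100·cos15.0° − 13·1.346 = 79.1; c'Δl = 14.27; W sinα = 25.9
Slice 3: Δl = 2.7/cos30.0° = 3.118 m; N'_3 = 164·cos30.0° − 4·3.118 = 129.6; c'Δl = 33.05; W sinα = 82.0
Slice 4: Δl = 1.7/cos50.0° = 2.645 m; N'_4 = 41·cos50.0° − 7·2.645 = 7.8; c'Δl = 28.03; W sinα = 31.4
Σc'Δl = 109.3 kN/m; ΣN' = 365.9 kN/m; ΣW sinα = 136.4 kN/m
Resisting = 109.3 + 365.9·tan28.3° = 109.3 + 197.0 = 306.3 kN/m
FS = 306.3 / 136.4 = 2.245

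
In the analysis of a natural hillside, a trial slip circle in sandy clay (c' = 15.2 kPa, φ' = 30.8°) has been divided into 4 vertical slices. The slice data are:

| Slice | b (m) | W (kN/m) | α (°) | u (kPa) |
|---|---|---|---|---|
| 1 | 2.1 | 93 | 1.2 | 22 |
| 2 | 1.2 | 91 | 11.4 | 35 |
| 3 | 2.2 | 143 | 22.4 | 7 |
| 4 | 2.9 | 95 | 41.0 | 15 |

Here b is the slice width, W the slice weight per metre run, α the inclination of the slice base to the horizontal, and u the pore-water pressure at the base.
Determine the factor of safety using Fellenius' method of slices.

Ordinary method of slices: FS = Σ[c'·Δl_i + (W_i cosα_i − u_i·Δl_i)·tanφ'] / Σ W_i sinα_i, with Δl_i = b_i / cosα_i.
Slice 1: Δl = 2.1/cos1.2° = 2.100 m; N'_1 = 93·cos1.2° − 22·2.100 = 46.8; c'Δl = 31.93; W sinα = 1.9
Slice 2: Δl = 1.2/cos11.4° = 1.224 m; N'_2 = 91·cos11.4° − 35·1.224 = 46.4; c'Δl = 18.61; W sinα = 18.0
Slice 3: Δl = 2.2/cos22.4° = 2.380 m; N'_3 = 143·cos22.4° − 7·2.380 = 115.6; c'Δl = 36.17; W sinα = 54.5
Slice 4: Δl = 2.9/cos41.0° = 3.843 m; N'_4 = 95·cos41.0° − 15·3.843 = 14.1; c'Δl = 58.41; W sinα = 62.3
Σc'Δl = 145.1 kN/m; ΣN' = 222.7 kN/m; ΣW sinα = 136.8 kN/m
Resisting = 145.1 + 222.7·tan30.8° = 145.1 + 132.8 = 277.9 kN/m
FS = 277.9 / 136.8 = 2.032

FS = 2.03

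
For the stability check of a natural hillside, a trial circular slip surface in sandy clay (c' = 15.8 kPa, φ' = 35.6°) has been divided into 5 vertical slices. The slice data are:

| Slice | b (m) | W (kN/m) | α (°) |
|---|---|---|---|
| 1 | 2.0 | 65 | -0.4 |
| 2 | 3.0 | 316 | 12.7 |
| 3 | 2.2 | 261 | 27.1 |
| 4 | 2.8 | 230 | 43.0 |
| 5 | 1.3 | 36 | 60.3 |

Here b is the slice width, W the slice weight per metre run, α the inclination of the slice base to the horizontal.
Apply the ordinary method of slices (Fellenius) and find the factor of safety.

Ordinary method of slices: FS = Σ[c'·Δl_i + (W_i cosα_i)·tanφ'] / Σ W_i sinα_i, with Δl_i = b_i / cosα_i.
Slice 1: Δl = 2.0/cos(-0.4°) = 2.000 m; N'_1 = 65·cos(-0.4°) = 65.0; c'Δl = 31.60; W sinα = -0.5
Slice 2: Δl = 3.0/cos12.7° = 3.075 m; N'_2 = 316·cos12.7° = 308.3; c'Δl = 48.59; W sinα = 69.5
Slice 3: Δl = 2.2/cos27.1° = 2.471 m; N'_3 = 261·cos27.1° = 232.3; c'Δl = 39.05; W sinα = 118.9
Slice 4: Δl = 2.8/cos43.0° = 3.829 m; N'_4 = 230·cos43.0° = 168.2; c'Δl = 60.49; W sinα = 156.9
Slice 5: Δl = 1.3/cos60.3° = 2.624 m; N'_5 = 36·cos60.3° = 17.8; c'Δl = 41.46; W sinα = 31.3
Σc'Δl = 221.2 kN/m; ΣN' = 791.7 kN/m; ΣW sinα = 376.0 kN/m
Resisting = 221.2 + 791.7·tan35.6° = 221.2 + 566.8 = 788.0 kN/m
FS = 788.0 / 376.0 = 2.095

FS = 2.10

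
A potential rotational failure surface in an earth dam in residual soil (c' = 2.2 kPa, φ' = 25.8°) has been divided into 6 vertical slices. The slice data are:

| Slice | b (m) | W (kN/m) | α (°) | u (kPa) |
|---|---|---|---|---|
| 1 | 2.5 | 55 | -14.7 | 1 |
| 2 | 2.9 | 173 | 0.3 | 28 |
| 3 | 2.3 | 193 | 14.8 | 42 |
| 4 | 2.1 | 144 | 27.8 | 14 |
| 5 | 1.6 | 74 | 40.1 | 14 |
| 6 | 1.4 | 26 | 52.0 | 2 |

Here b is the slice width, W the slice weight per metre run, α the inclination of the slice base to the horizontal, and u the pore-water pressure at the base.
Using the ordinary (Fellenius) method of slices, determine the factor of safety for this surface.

FS = 1.21

Ordinary method of slices: FS = Σ[c'·Δl_i + (W_i cosα_i − u_i·Δl_i)·tanφ'] / Σ W_i sinα_i, with Δl_i = b_i / cosα_i.
Slice 1: Δl = 2.5/cos(-14.7°) = 2.585 m; N'_1 = 55·cos(-14.7°) − 1·2.585 = 50.6; c'Δl = 5.69; W sinα = -14.0
Slice 2: Δl = 2.9/cos0.3° = 2.900 m; N'_2 = 173·cos0.3° − 28·2.900 = 91.8; c'Δl = 6.38; W sinα = 0.9
Slice 3: Δl = 2.3/cos14.8° = 2.379 m; N'_3 = 193·cos14.8° − 42·2.379 = 86.7; c'Δl = 5.23; W sinα = 49.3
Slice 4: Δl = 2.1/cos27.8° = 2.374 m; N'_4 = 144·cos27.8° − 14·2.374 = 94.1; c'Δl = 5.22; W sinα = 67.2
Slice 5: Δl = 1.6/cos40.1° = 2.092 m; N'_5 = 74·cos40.1° − 14·2.092 = 27.3; c'Δl = 4.60; W sinα = 47.7
Slice 6: Δl = 1.4/cos52.0° = 2.274 m; N'_6 = 26·cos52.0° − 2·2.274 = 11.5; c'Δl = 5.00; W sinα = 20.5
Σc'Δl = 32.1 kN/m; ΣN' = 362.0 kN/m; ΣW sinα = 171.6 kN/m
Resisting = 32.1 + 362.0·tan25.8° = 32.1 + 175.0 = 207.1 kN/m
FS = 207.1 / 171.6 = 1.207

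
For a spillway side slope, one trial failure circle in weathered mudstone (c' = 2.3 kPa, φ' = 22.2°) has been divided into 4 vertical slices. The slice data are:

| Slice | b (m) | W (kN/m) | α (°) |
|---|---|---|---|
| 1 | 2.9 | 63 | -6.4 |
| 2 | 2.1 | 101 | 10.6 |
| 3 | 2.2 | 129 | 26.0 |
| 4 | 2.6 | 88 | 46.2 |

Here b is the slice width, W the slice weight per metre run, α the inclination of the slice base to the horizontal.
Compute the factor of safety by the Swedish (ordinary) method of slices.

FS = 1.25

Ordinary method of slices: FS = Σ[c'·Δl_i + (W_i cosα_i)·tanφ'] / Σ W_i sinα_i, with Δl_i = b_i / cosα_i.
Slice 1: Δl = 2.9/cos(-6.4°) = 2.918 m; N'_1 = 63·cos(-6.4°) = 62.6; c'Δl = 6.71; W sinα = -7.0
Slice 2: Δl = 2.1/cos10.6° = 2.136 m; N'_2 = 101·cos10.6° = 99.3; c'Δl = 4.91; W sinα = 18.6
Slice 3: Δl = 2.2/cos26.0° = 2.448 m; N'_3 = 129·cos26.0° = 115.9; c'Δl = 5.63; W sinα = 56.5
Slice 4: Δl = 2.6/cos46.2° = 3.756 m; N'_4 = 88·cos46.2° = 60.9; c'Δl = 8.64; W sinα = 63.5
Σc'Δl = 25.9 kN/m; ΣN' = 338.7 kN/m; ΣW sinα = 131.6 kN/m
Resisting = 25.9 + 338.7·tan22.2° = 25.9 + 138.2 = 164.1 kN/m
FS = 164.1 / 131.6 = 1.247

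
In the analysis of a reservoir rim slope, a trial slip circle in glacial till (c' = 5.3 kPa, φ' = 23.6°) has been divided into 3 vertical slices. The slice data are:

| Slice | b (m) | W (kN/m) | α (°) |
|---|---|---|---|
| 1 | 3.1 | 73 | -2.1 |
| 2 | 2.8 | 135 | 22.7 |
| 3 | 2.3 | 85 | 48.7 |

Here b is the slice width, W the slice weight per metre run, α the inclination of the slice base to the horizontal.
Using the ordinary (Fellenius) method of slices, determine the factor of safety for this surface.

FS = 1.43

Ordinary method of slices: FS = Σ[c'·Δl_i + (W_i cosα_i)·tanφ'] / Σ W_i sinα_i, with Δl_i = b_i / cosα_i.
Slice 1: Δl = 3.1/cos(-2.1°) = 3.102 m; N'_1 = 73·cos(-2.1°) = 73.0; c'Δl = 16.44; W sinα = -2.7
Slice 2: Δl = 2.8/cos22.7° = 3.035 m; N'_2 = 135·cos22.7° = 124.5; c'Δl = 16.09; W sinα = 52.1
Slice 3: Δl = 2.3/cos48.7° = 3.485 m; N'_3 = 85·cos48.7° = 56.1; c'Δl = 18.47; W sinα = 63.9
Σc'Δl = 51.0 kN/m; ΣN' = 253.6 kN/m; ΣW sinα = 113.3 kN/m
Resisting = 51.0 + 253.6·tan23.6° = 51.0 + 110.8 = 161.8 kN/m
FS = 161.8 / 113.3 = 1.428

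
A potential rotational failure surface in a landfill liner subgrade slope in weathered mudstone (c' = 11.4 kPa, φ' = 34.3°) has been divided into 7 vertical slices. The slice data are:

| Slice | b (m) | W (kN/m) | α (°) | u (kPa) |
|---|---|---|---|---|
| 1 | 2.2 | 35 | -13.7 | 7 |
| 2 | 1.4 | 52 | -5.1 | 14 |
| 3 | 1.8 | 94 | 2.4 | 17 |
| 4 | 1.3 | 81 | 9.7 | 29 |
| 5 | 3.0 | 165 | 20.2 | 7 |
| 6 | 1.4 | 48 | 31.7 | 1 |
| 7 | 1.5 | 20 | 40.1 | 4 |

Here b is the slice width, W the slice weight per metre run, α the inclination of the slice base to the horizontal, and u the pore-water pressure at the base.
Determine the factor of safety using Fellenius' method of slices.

FS = 3.84

Ordinary method of slices: FS = Σ[c'·Δl_i + (W_i cosα_i − u_i·Δl_i)·tanφ'] / Σ W_i sinα_i, with Δl_i = b_i / cosα_i.
Slice 1: Δl = 2.2/cos(-13.7°) = 2.264 m; N'_1 = 35·cos(-13.7°) − 7·2.264 = 18.2; c'Δl = 25.81; W sinα = -8.3
Slice 2: Δl = 1.4/cos(-5.1°) = 1.406 m; N'_2 = 52·cos(-5.1°) − 14·1.406 = 32.1; c'Δl = 16.02; W sinα = -4.6
Slice 3: Δl = 1.8/cos2.4° = 1.802 m; N'_3 = 94·cos2.4° − 17·1.802 = 63.3; c'Δl = 20.54; W sinα = 3.9
Slice 4: Δl = 1.3/cos9.7° = 1.319 m; N'_4 = 81·cos9.7° − 29·1.319 = 41.6; c'Δl = 15.03; W sinα = 13.6
Slice 5: Δl = 3.0/cos20.2° = 3.197 m; N'_5 = 165·cos20.2° − 7·3.197 = 132.5; c'Δl = 36.44; W sinα = 57.0
Slice 6: Δl = 1.4/cos31.7° = 1.645 m; N'_6 = 48·cos31.7° − 1·1.645 = 39.2; c'Δl = 18.76; W sinα = 25.2
Slice 7: Δl = 1.5/cos40.1° = 1.961 m; N'_7 = 20·cos40.1° − 4·1.961 = 7.5; c'Δl = 22.36; W sinα = 12.9
Σc'Δl = 155.0 kN/m; ΣN' = 334.3 kN/m; ΣW sinα = 99.8 kN/m
Resisting = 155.0 + 334.3·tan34.3° = 155.0 + 228.0 = 383.0 kN/m
FS = 383.0 / 99.8 = 3.839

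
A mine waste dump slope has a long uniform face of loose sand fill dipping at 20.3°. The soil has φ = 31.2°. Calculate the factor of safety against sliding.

FS = 1.64

For a dry cohesionless infinite slope the factor of safety is FS = tanφ / tanβ.
FS = tan31.2° / tan20.3° = 0.6056 / 0.3699 = 1.637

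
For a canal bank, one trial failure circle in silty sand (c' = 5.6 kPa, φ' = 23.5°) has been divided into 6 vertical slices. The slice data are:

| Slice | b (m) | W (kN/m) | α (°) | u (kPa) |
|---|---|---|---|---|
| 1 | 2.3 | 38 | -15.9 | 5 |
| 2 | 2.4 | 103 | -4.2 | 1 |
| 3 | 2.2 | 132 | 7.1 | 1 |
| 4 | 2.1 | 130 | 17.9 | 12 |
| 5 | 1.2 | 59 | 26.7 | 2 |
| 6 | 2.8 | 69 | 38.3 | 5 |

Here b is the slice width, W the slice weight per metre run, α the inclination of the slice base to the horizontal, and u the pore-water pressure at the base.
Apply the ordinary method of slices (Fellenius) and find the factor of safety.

FS = 2.50

Ordinary method of slices: FS = Σ[c'·Δl_i + (W_i cosα_i − u_i·Δl_i)·tanφ'] / Σ W_i sinα_i, with Δl_i = b_i / cosα_i.
Slice 1: Δl = 2.3/cos(-15.9°) = 2.391 m; N'_1 = 38·cos(-15.9°) − 5·2.391 = 24.6; c'Δl = 13.39; W sinα = -10.4
Slice 2: Δl = 2.4/cos(-4.2°) = 2.406 m; N'_2 = 103·cos(-4.2°) − 1·2.406 = 100.3; c'Δl = 13.48; W sinα = -7.5
Slice 3: Δl = 2.2/cos7.1° = 2.217 m; N'_3 = 132·cos7.1° − 1·2.217 = 128.8; c'Δl = 12.42; W sinα = 16.3
Slice 4: Δl = 2.1/cos17.9° = 2.207 m; N'_4 = 130·cos17.9° − 12·2.207 = 97.2; c'Δl = 12.36; W sinα = 40.0
Slice 5: Δl = 1.2/cos26.7° = 1.343 m; N'_5 = 59·cos26.7° − 2·1.343 = 50.0; c'Δl = 7.52; W sinα = 26.5
Slice 6: Δl = 2.8/cos38.3° = 3.568 m; N'_6 = 69·cos38.3° − 5·3.568 = 36.3; c'Δl = 19.98; W sinα = 42.8
Σc'Δl = 79.1 kN/m; ΣN' = 437.2 kN/m; ΣW sinα = 107.6 kN/m
Resisting = 79.1 + 437.2·tan23.5° = 79.1 + 190.1 = 269.3 kN/m
FS = 269.3 / 107.6 = 2.503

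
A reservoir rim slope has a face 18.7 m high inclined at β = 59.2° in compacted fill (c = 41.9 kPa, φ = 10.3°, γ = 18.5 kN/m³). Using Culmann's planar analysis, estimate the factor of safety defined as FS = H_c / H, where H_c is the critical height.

FS = 1.19

H_c = (4c/γ) · sinβ cosφ / [1 − cos(β − φ)]
    = (4·41.9/18.5) · sin59.2°·cos10.3° / [1 − cos48.9°]
    = 9.059 · 0.8451 / 0.3426 = 22.35 m
FS = H_c / H = 22.35 / 18.7 = 1.195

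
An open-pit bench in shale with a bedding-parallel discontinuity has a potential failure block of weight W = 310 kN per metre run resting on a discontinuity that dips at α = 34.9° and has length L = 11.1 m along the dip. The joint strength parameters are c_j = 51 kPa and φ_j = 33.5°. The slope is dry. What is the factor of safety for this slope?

Resolving the block weight along and normal to the plane and applying the Mohr–Coulomb strength on the joint:
N' = W cosα = 310·cos34.9° = 254.2 kN/m
Driving force T = W sinα = 310·sin34.9° = 177.4 kN/m
Resisting force R = c_j·L + N'·tanφ_j = 51·11.1 + 254.2·tan33.5° = 566.1 + 168.3 = 734.4 kN/m
FS = R / T = 734.4 / 177.4 = 4.141

FS = 4.14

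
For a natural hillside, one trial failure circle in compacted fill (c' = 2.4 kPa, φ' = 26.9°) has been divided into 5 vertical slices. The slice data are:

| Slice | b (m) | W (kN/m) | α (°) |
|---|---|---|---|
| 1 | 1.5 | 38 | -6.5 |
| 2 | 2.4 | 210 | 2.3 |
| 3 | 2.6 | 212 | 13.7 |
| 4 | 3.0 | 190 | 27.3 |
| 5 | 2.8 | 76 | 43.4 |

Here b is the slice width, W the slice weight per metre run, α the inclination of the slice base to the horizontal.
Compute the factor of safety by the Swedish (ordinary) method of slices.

FS = 1.95

Ordinary method of slices: FS = Σ[c'·Δl_i + (W_i cosα_i)·tanφ'] / Σ W_i sinα_i, with Δl_i = b_i / cosα_i.
Slice 1: Δl = 1.5/cos(-6.5°) = 1.510 m; N'_1 = 38·cos(-6.5°) = 37.8; c'Δl = 3.62; W sinα = -4.3
Slice 2: Δl = 2.4/cos2.3° = 2.402 m; N'_2 = 210·cos2.3° = 209.8; c'Δl = 5.76; W sinα = 8.4
Slice 3: Δl = 2.6/cos13.7° = 2.676 m; N'_3 = 212·cos13.7° = 206.0; c'Δl = 6.42; W sinα = 50.2
Slice 4: Δl = 3.0/cos27.3° = 3.376 m; N'_4 = 190·cos27.3° = 168.8; c'Δl = 8.10; W sinα = 87.1
Slice 5: Δl = 2.8/cos43.4° = 3.854 m; N'_5 = 76·cos43.4° = 55.2; c'Δl = 9.25; W sinα = 52.2
Σc'Δl = 33.2 kN/m; ΣN' = 677.6 kN/m; ΣW sinα = 193.7 kN/m
Resisting = 33.2 + 677.6·tan26.9° = 33.2 + 343.8 = 376.9 kN/m
FS = 376.9 / 193.7 = 1.946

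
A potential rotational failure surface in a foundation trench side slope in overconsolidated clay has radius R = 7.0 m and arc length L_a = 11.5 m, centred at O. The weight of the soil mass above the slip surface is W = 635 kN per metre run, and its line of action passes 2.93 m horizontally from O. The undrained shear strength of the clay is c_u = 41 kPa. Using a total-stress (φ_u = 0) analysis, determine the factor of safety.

FS = 1.77

Taking moments about the centre O, the resisting moment is provided by the undrained shear strength acting along the arc:
M_R = c_u·L_a·R = 41·11.50·7.0 = 3300.5 kN·m/m
M_D = W·d = 635·2.93 = 1860.6 kN·m/m
FS = M_R / M_D = 3300.5 / 1860.6 = 1.774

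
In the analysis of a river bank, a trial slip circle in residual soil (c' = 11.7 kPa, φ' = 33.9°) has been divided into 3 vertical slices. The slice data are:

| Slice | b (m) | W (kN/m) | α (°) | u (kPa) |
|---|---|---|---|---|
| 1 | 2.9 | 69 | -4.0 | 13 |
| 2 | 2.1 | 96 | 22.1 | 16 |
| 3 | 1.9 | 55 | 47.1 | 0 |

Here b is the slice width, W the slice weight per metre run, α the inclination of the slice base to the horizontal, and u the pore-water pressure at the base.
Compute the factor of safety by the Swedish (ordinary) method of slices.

Ordinary method of slices: FS = Σ[c'·Δl_i + (W_i cosα_i − u_i·Δl_i)·tanφ'] / Σ W_i sinα_i, with Δl_i = b_i / cosα_i.
Slice 1: Δl = 2.9/cos(-4.0°) = 2.907 m; N'_1 = 69·cos(-4.0°) − 13·2.907 = 31.0; c'Δl = 34.01; W sinα = -4.8
Slice 2: Δl = 2.1/cos22.1° = 2.267 m; N'_2 = 96·cos22.1° − 16·2.267 = 52.7; c'Δl = 26.52; W sinα = 36.1
Slice 3: Δl = 1.9/cos47.1° = 2.791 m; N'_3 = 55·cos47.1° − 0·2.791 = 37.4; c'Δl = 32.66; W sinα = 40.3
Σc'Δl = 93.2 kN/m; ΣN' = 121.2 kN/m; ΣW sinα = 71.6 kN/m
Resisting = 93.2 + 121.2·tan33.9° = 93.2 + 81.4 = 174.6 kN/m
FS = 174.6 / 71.6 = 2.439

FS = 2.44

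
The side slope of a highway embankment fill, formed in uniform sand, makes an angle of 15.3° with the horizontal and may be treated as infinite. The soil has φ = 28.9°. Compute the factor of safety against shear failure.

FS = 2.02

For a dry cohesionless infinite slope the factor of safety is FS = tanφ / tanβ.
FS = tan28.9° / tan15.3° = 0.5520 / 0.2736 = 2.018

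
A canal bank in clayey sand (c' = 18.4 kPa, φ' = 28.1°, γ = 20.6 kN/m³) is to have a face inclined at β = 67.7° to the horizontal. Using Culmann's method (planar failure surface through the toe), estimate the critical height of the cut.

Culmann's analysis gives the critical failure plane at α_cr = (β + φ')/2 = (67.7 + 28.1)/2 = 47.9°, and the critical height
H_c = (4c'/γ) · sinβ cosφ' / [1 − cos(β − φ')]
    = (4·18.4/20.6) · sin67.7°·cos28.1° / [1 − cos(39.6°)]
    = 3.573 · 0.9252·0.8821 / [1 − 0.7705]
    = 3.573 · 0.8162 / 0.2295
    = 12.71 m

H_c = 12.71 m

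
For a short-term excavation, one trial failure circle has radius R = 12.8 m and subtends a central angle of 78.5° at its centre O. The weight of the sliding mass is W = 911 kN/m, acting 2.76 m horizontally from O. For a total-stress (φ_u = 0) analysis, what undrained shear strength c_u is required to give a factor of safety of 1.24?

c_u = 13.9 kPa

FS = c_u·L_a·R / (W·d), so c_u = FS·W·d / (L_a·R).
Arc length L_a = R·θ = 12.8·(78.5°·π/180) = 12.8·1.3701 = 17.54 m
c_u = 1.24·911·2.76 / (17.54·12.8) = 3117.8 / 224.47 = 13.89 kPa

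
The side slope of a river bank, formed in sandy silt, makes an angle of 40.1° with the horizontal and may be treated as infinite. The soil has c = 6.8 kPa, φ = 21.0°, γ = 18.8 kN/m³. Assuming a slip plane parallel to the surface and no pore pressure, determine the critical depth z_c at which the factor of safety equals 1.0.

Setting FS = 1.00 in FS = [c + γz cos²β tanφ] / [γz sinβ cosβ] and solving for z:
z = c / [γ cosβ (FS·sinβ − cosβ·tanφ)]
  = 6.8 / [18.8·cos40.1°·(1.00·sin40.1° − cos40.1°·tan21.0°)]
  = 6.8 / [18.8·0.7649·(1.00·0.6441 − 0.7649·0.3839)]
  = 6.8 / 5.0403 = 1.349 m

z_c = 1.35 m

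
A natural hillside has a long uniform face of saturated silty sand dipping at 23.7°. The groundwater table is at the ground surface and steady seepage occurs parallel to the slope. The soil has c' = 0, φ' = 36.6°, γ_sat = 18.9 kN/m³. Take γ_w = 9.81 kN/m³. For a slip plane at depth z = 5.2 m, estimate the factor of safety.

With seepage parallel to the slope and the water table at the surface, the effective normal stress on the slip plane uses the buoyant unit weight γ' = γ_sat − γ_w while the driving shear stress uses γ_sat:
FS = [c' + γ' z cos²β tanφ'] / [γ_sat z sinβ cosβ]
(For c' = 0 this reduces to FS = (γ'/γ_sat)·tanφ'/tanβ.)
γ' = 18.9 − 9.81 = 9.09 kN/m³
Numerator = 0.0 + 9.09·5.2·cos²23.7°·tan36.6° = 0.0 + 9.09·5.2·0.8384·0.7427 = 29.433 kPa
Denominator = 18.9·5.2·sin23.7°·cos23.7° = 18.9·5.2·0.4019·0.9157 = 36.172 kPa
FS = 29.433 / 36.172 = 0.814

FS = 0.81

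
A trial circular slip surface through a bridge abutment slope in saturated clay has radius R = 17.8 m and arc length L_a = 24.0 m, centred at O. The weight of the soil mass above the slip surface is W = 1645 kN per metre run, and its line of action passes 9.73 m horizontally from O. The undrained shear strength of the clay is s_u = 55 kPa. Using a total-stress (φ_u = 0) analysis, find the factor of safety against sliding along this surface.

FS = 1.47

Taking moments about the centre O, the resisting moment is provided by the undrained shear strength acting along the arc:
M_R = s_u·L_a·R = 55·24.00·17.8 = 23496.0 kN·m/m
M_D = W·d = 1645·9.73 = 16005.9 kN·m/m
FS = M_R / M_D = 23496.0 / 16005.9 = 1.468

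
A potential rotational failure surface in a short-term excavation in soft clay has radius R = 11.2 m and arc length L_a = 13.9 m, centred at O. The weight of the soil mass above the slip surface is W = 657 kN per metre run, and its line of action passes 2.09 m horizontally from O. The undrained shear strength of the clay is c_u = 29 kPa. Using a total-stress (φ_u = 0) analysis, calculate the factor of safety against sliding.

Taking moments about the centre O, the resisting moment is provided by the undrained shear strength acting along the arc:
M_R = c_u·L_a·R = 29·13.90·11.2 = 4514.7 kN·m/m
M_D = W·d = 657·2.09 = 1373.1 kN·m/m
FS = M_R / M_D = 4514.7 / 1373.1 = 3.288

FS = 3.29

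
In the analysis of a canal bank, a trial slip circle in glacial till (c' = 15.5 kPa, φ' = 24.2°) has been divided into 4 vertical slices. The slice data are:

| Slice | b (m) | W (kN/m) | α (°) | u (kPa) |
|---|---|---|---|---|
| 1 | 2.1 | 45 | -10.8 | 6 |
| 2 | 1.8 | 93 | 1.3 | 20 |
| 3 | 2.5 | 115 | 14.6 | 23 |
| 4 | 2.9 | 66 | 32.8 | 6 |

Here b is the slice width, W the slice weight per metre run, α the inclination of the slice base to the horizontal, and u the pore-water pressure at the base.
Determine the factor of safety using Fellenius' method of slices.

FS = 3.99

Ordinary method of slices: FS = Σ[c'·Δl_i + (W_i cosα_i − u_i·Δl_i)·tanφ'] / Σ W_i sinα_i, with Δl_i = b_i / cosα_i.
Slice 1: Δl = 2.1/cos(-10.8°) = 2.138 m; N'_1 = 45·cos(-10.8°) − 6·2.138 = 31.4; c'Δl = 33.14; W sinα = -8.4
Slice 2: Δl = 1.8/cos1.3° = 1.800 m; N'_2 = 93·cos1.3° − 20·1.800 = 57.0; c'Δl = 27.91; W sinα = 2.1
Slice 3: Δl = 2.5/cos14.6° = 2.583 m; N'_3 = 115·cos14.6° − 23·2.583 = 51.9; c'Δl = 40.04; W sinα = 29.0
Slice 4: Δl = 2.9/cos32.8° = 3.450 m; N'_4 = 66·cos32.8° − 6·3.450 = 34.8; c'Δl = 53.48; W sinα = 35.8
Σc'Δl = 154.6 kN/m; ΣN' = 175.0 kN/m; ΣW sinα = 58.4 kN/m
Resisting = 154.6 + 175.0·tan24.2° = 154.6 + 78.6 = 233.2 kN/m
FS = 233.2 / 58.4 = 3.992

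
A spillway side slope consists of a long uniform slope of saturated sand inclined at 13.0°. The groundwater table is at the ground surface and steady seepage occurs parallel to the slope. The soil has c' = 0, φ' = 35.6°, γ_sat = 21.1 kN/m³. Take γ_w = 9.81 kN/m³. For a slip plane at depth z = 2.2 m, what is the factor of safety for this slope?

FS = 1.66

With seepage parallel to the slope and the water table at the surface, the effective normal stress on the slip plane uses the buoyant unit weight γ' = γ_sat − γ_w while the driving shear stress uses γ_sat:
FS = [c' + γ' z cos²β tanφ'] / [γ_sat z sinβ cosβ]
(For c' = 0 this reduces to FS = (γ'/γ_sat)·tanφ'/tanβ.)
γ' = 21.1 − 9.81 = 11.29 kN/m³
Numerator = 0.0 + 11.29·2.2·cos²13.0°·tan35.6° = 0.0 + 11.29·2.2·0.9494·0.7159 = 16.882 kPa
Denominator = 21.1·2.2·sin13.0°·cos13.0° = 21.1·2.2·0.2250·0.9744 = 10.175 kPa
FS = 16.882 / 10.175 = 1.659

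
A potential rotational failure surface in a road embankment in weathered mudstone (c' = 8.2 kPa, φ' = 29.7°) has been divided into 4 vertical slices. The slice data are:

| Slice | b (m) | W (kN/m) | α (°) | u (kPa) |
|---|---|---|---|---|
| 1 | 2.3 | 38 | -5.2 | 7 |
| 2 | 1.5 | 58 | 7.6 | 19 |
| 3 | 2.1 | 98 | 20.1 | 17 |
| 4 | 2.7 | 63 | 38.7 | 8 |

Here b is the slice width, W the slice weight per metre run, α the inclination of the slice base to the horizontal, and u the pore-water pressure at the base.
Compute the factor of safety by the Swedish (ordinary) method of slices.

FS = 1.94

Ordinary method of slices: FS = Σ[c'·Δl_i + (W_i cosα_i − u_i·Δl_i)·tanφ'] / Σ W_i sinα_i, with Δl_i = b_i / cosα_i.
Slice 1: Δl = 2.3/cos(-5.2°) = 2.310 m; N'_1 = 38·cos(-5.2°) − 7·2.310 = 21.7; c'Δl = 18.94; W sinα = -3.4
Slice 2: Δl = 1.5/cos7.6° = 1.513 m; N'_2 = 58·cos7.6° − 19·1.513 = 28.7; c'Δl = 12.41; W sinα = 7.7
Slice 3: Δl = 2.1/cos20.1° = 2.236 m; N'_3 = 98·cos20.1° − 17·2.236 = 54.0; c'Δl = 18.34; W sinα = 33.7
Slice 4: Δl = 2.7/cos38.7° = 3.460 m; N'_4 = 63·cos38.7° − 8·3.460 = 21.5; c'Δl = 28.37; W sinα = 39.4
Σc'Δl = 78.1 kN/m; ΣN' = 125.9 kN/m; ΣW sinα = 77.3 kN/m
Resisting = 78.1 + 125.9·tan29.7° = 78.1 + 71.8 = 149.9 kN/m
FS = 149.9 / 77.3 = 1.939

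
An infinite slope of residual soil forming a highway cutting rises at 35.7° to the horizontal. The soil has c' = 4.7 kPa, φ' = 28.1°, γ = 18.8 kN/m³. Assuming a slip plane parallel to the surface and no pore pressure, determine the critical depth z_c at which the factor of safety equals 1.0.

Setting FS = 1.00 in FS = [c' + γz cos²β tanφ'] / [γz sinβ cosβ] and solving for z:
z = c' / [γ cosβ (FS·sinβ − cosβ·tanφ')]
  = 4.7 / [18.8·cos35.7°·(1.00·sin35.7° − cos35.7°·tan28.1°)]
  = 4.7 / [18.8·0.8121·(1.00·0.5835 − 0.8121·0.5340)]
  = 4.7 / 2.2890 = 2.053 m

z_c = 2.05 m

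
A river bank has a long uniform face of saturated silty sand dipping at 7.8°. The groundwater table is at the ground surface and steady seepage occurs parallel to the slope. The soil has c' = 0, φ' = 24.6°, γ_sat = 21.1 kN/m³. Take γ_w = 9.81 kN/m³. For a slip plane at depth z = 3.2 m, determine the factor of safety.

With seepage parallel to the slope and the water table at the surface, the effective normal stress on the slip plane uses the buoyant unit weight γ' = γ_sat − γ_w while the driving shear stress uses γ_sat:
FS = [c' + γ' z cos²β tanφ'] / [γ_sat z sinβ cosβ]
(For c' = 0 this reduces to FS = (γ'/γ_sat)·tanφ'/tanβ.)
γ' = 21.1 − 9.81 = 11.29 kN/m³
Numerator = 0.0 + 11.29·3.2·cos²7.8°·tan24.6° = 0.0 + 11.29·3.2·0.9816·0.4578 = 16.236 kPa
Denominator = 21.1·3.2·sin7.8°·cos7.8° = 21.1·3.2·0.1357·0.9907 = 9.079 kPa
FS = 16.236 / 9.079 = 1.788

FS = 1.79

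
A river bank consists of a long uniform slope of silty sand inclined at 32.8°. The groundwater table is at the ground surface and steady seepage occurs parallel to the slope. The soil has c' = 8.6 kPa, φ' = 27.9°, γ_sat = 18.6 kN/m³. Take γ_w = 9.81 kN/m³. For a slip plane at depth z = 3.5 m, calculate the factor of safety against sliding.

FS = 0.68

With seepage parallel to the slope and the water table at the surface, the effective normal stress on the slip plane uses the buoyant unit weight γ' = γ_sat − γ_w while the driving shear stress uses γ_sat:
FS = [c' + γ' z cos²β tanφ'] / [γ_sat z sinβ cosβ]
γ' = 18.6 − 9.81 = 8.79 kN/m³
Numerator = 8.6 + 8.79·3.5·cos²32.8°·tan27.9° = 8.6 + 8.79·3.5·0.7066·0.5295 = 20.109 kPa
Denominator = 18.6·3.5·sin32.8°·cos32.8° = 18.6·3.5·0.5417·0.8406 = 29.643 kPa
FS = 20.109 / 29.643 = 0.678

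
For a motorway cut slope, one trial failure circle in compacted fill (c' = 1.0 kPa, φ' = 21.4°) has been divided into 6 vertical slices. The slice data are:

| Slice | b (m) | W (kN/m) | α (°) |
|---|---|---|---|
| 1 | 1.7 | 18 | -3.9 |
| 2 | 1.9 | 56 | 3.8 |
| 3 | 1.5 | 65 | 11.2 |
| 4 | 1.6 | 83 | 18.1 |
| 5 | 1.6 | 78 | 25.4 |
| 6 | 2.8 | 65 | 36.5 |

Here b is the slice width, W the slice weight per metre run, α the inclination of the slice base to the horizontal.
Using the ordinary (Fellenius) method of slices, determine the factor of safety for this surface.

FS = 1.28

Ordinary method of slices: FS = Σ[c'·Δl_i + (W_i cosα_i)·tanφ'] / Σ W_i sinα_i, with Δl_i = b_i / cosα_i.
Slice 1: Δl = 1.7/cos(-3.9°) = 1.704 m; N'_1 = 18·cos(-3.9°) = 18.0; c'Δl = 1.70; W sinα = -1.2
Slice 2: Δl = 1.9/cos3.8° = 1.904 m; N'_2 = 56·cos3.8° = 55.9; c'Δl = 1.90; W sinα = 3.7
Slice 3: Δl = 1.5/cos11.2° = 1.529 m; N'_3 = 65·cos11.2° = 63.8; c'Δl = 1.53; W sinα = 12.6
Slice 4: Δl = 1.6/cos18.1° = 1.683 m; N'_4 = 83·cos18.1° = 78.9; c'Δl = 1.68; W sinα = 25.8
Slice 5: Δl = 1.6/cos25.4° = 1.771 m; N'_5 = 78·cos25.4° = 70.5; c'Δl = 1.77; W sinα = 33.5
Slice 6: Δl = 2.8/cos36.5° = 3.483 m; N'_6 = 65·cos36.5° = 52.3; c'Δl = 3.48; W sinα = 38.7
Σc'Δl = 12.1 kN/m; ΣN' = 339.2 kN/m; ΣW sinα = 113.0 kN/m
Resisting = 12.1 + 339.2·tan21.4° = 12.1 + 132.9 = 145.0 kN/m
FS = 145.0 / 113.0 = 1.283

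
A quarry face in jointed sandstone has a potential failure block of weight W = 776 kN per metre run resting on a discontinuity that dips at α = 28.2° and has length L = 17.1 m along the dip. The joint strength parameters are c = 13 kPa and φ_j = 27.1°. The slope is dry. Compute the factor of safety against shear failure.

Resolving the block weight along and normal to the plane and applying the Mohr–Coulomb strength on the joint:
N' = W cosα = 776·cos28.2° = 683.9 kN/m
Driving force T = W sinα = 776·sin28.2° = 366.7 kN/m
Resisting force R = c·L + N'·tanφ_j = 13·17.1 + 683.9·tan27.1° = 222.3 + 350.0 = 572.3 kN/m
FS = R / T = 572.3 / 366.7 = 1.561

FS = 1.56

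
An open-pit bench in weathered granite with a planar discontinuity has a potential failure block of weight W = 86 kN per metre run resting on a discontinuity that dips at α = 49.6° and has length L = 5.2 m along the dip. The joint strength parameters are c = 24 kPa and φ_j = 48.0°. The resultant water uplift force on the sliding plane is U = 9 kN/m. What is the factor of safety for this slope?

FS = 2.70

Resolving the block weight along and normal to the plane and applying the Mohr–Coulomb strength on the joint:
N' = W cosα − U = 86·cos49.6° − 9 = 46.7 kN/m
Driving force T = W sinα = 86·sin49.6° = 65.5 kN/m
Resisting force R = c·L + N'·tanφ_j = 24·5.2 + 46.7·tan48.0° = 124.8 + 51.9 = 176.7 kN/m
FS = R / T = 176.7 / 65.5 = 2.698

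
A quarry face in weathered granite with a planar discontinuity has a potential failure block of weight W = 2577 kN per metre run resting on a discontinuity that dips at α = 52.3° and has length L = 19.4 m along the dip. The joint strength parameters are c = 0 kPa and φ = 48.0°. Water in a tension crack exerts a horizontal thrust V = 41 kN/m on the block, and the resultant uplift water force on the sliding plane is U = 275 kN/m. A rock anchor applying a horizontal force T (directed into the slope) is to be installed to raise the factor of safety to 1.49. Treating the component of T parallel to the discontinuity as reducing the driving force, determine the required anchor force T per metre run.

T = 931 kN/m

Resolving forces along and normal to the sliding plane, with the horizontal anchor force T adding T·sinα to the effective normal force and T·cosα acting up the plane against the driving force:
FS = [cL + (W cosα − U − V sinα + T sinα) tanφ] / [W sinα + V cosα − T cosα]
Without the anchor: N' = 1268.5 kN/m, driving T_d = 2064.1 kN/m, resisting R = 0·19.4 + 1268.5·tan48.0° = 1408.8 kN/m, FS = 0.68.
Setting FS = 1.49 and solving for T:
1.49·(2064.1 − T cos52.3°) = 1408.8 + T sin52.3°·tan48.0°
T·(sin52.3°·tan48.0° + 1.49·cos52.3°) = 1.49·2064.1 − 1408.8
T·(0.7912·1.1106 + 1.49·0.6115) = 3075.4 − 1408.8 = 1666.7
T·1.7899 = 1666.7
T = 931.1 kN/m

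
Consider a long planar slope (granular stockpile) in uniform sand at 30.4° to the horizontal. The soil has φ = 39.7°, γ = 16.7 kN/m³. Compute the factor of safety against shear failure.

FS = 1.42

For a dry cohesionless infinite slope the factor of safety is FS = tanφ / tanβ.
FS = tan39.7° / tan30.4° = 0.8302 / 0.5867 = 1.415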